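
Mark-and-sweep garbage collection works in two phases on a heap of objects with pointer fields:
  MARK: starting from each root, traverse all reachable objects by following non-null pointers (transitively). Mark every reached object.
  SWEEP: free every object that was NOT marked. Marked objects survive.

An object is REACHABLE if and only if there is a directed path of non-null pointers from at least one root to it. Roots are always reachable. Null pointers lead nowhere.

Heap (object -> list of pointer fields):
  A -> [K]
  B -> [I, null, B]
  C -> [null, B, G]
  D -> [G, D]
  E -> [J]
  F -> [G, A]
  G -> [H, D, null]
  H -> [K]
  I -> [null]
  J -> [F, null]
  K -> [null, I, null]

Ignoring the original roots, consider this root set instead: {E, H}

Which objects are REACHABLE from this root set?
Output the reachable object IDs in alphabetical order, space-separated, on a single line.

Answer: A D E F G H I J K

Derivation:
Roots: E H
Mark E: refs=J, marked=E
Mark H: refs=K, marked=E H
Mark J: refs=F null, marked=E H J
Mark K: refs=null I null, marked=E H J K
Mark F: refs=G A, marked=E F H J K
Mark I: refs=null, marked=E F H I J K
Mark G: refs=H D null, marked=E F G H I J K
Mark A: refs=K, marked=A E F G H I J K
Mark D: refs=G D, marked=A D E F G H I J K
Unmarked (collected): B C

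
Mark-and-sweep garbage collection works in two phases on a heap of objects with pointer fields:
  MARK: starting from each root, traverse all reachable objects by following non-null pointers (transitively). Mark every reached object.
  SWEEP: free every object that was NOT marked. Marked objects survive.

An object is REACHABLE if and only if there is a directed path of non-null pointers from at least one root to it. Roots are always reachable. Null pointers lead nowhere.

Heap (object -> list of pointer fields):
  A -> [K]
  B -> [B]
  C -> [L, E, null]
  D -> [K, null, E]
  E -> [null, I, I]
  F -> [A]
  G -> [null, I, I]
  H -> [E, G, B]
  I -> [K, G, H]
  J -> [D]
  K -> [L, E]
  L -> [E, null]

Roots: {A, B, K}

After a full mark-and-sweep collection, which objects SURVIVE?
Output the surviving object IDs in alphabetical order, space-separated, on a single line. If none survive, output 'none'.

Roots: A B K
Mark A: refs=K, marked=A
Mark B: refs=B, marked=A B
Mark K: refs=L E, marked=A B K
Mark L: refs=E null, marked=A B K L
Mark E: refs=null I I, marked=A B E K L
Mark I: refs=K G H, marked=A B E I K L
Mark G: refs=null I I, marked=A B E G I K L
Mark H: refs=E G B, marked=A B E G H I K L
Unmarked (collected): C D F J

Answer: A B E G H I K L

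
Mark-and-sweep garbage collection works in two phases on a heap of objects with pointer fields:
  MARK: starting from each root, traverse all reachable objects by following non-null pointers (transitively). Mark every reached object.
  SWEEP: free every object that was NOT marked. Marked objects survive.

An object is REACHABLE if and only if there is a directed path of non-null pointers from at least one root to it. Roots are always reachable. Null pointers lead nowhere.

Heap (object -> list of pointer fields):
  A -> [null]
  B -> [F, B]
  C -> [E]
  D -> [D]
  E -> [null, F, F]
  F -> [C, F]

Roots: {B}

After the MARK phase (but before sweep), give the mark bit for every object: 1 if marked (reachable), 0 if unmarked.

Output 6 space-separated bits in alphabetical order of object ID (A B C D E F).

Roots: B
Mark B: refs=F B, marked=B
Mark F: refs=C F, marked=B F
Mark C: refs=E, marked=B C F
Mark E: refs=null F F, marked=B C E F
Unmarked (collected): A D

Answer: 0 1 1 0 1 1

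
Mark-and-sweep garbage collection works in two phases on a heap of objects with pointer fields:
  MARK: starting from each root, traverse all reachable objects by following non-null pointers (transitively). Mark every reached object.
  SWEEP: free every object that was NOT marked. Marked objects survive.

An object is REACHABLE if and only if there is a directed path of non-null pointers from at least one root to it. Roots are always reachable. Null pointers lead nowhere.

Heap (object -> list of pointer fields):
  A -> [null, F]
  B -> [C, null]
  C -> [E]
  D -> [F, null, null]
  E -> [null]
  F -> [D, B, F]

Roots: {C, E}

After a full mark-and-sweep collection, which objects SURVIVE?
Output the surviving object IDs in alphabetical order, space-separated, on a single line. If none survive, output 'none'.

Roots: C E
Mark C: refs=E, marked=C
Mark E: refs=null, marked=C E
Unmarked (collected): A B D F

Answer: C E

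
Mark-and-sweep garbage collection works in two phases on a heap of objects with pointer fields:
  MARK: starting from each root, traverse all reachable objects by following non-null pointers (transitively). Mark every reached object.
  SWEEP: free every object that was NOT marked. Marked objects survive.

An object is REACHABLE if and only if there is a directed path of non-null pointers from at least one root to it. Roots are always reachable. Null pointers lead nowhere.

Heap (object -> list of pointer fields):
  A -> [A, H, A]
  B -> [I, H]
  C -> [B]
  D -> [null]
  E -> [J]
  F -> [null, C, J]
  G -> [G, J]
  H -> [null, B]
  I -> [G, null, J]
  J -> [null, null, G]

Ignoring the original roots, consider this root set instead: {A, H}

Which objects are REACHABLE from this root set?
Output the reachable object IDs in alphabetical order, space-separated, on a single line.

Roots: A H
Mark A: refs=A H A, marked=A
Mark H: refs=null B, marked=A H
Mark B: refs=I H, marked=A B H
Mark I: refs=G null J, marked=A B H I
Mark G: refs=G J, marked=A B G H I
Mark J: refs=null null G, marked=A B G H I J
Unmarked (collected): C D E F

Answer: A B G H I J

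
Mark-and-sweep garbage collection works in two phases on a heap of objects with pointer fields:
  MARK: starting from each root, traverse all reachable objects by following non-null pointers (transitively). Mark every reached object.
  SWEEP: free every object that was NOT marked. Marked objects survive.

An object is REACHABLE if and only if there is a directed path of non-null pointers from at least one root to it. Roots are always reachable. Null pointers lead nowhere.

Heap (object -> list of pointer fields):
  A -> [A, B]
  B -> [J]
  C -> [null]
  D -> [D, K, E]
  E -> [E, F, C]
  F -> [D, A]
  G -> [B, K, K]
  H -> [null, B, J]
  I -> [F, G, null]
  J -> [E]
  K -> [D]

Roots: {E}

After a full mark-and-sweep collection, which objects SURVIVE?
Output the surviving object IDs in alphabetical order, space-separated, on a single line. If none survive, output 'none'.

Roots: E
Mark E: refs=E F C, marked=E
Mark F: refs=D A, marked=E F
Mark C: refs=null, marked=C E F
Mark D: refs=D K E, marked=C D E F
Mark A: refs=A B, marked=A C D E F
Mark K: refs=D, marked=A C D E F K
Mark B: refs=J, marked=A B C D E F K
Mark J: refs=E, marked=A B C D E F J K
Unmarked (collected): G H I

Answer: A B C D E F J K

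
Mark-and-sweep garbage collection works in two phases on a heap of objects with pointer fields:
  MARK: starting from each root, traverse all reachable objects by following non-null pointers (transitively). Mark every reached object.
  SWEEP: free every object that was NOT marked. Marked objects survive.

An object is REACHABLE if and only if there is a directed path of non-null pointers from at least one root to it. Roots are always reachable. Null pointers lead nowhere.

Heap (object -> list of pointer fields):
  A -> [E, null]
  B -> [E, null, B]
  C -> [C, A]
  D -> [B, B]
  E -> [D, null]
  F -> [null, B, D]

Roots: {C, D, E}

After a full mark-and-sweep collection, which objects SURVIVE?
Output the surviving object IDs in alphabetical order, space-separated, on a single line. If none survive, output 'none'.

Roots: C D E
Mark C: refs=C A, marked=C
Mark D: refs=B B, marked=C D
Mark E: refs=D null, marked=C D E
Mark A: refs=E null, marked=A C D E
Mark B: refs=E null B, marked=A B C D E
Unmarked (collected): F

Answer: A B C D E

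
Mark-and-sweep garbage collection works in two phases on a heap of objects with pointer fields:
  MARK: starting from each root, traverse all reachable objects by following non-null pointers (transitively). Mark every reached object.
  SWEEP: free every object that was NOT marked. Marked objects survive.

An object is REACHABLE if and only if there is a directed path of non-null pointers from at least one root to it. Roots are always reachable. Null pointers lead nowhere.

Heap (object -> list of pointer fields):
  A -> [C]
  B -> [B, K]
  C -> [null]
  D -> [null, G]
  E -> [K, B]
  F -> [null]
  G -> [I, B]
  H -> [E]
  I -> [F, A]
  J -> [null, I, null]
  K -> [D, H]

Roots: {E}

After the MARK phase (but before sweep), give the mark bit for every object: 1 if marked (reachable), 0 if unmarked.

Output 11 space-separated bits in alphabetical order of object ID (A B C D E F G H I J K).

Answer: 1 1 1 1 1 1 1 1 1 0 1

Derivation:
Roots: E
Mark E: refs=K B, marked=E
Mark K: refs=D H, marked=E K
Mark B: refs=B K, marked=B E K
Mark D: refs=null G, marked=B D E K
Mark H: refs=E, marked=B D E H K
Mark G: refs=I B, marked=B D E G H K
Mark I: refs=F A, marked=B D E G H I K
Mark F: refs=null, marked=B D E F G H I K
Mark A: refs=C, marked=A B D E F G H I K
Mark C: refs=null, marked=A B C D E F G H I K
Unmarked (collected): J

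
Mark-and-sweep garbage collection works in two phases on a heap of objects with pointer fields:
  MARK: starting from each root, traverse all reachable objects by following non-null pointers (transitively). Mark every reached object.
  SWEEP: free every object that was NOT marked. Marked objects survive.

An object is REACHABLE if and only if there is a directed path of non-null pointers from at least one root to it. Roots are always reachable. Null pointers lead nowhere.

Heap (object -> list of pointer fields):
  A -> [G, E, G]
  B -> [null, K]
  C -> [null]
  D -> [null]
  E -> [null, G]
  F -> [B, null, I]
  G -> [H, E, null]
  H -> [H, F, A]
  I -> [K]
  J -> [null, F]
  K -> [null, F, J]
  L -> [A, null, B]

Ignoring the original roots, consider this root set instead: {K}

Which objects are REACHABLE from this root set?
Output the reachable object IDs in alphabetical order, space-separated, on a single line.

Answer: B F I J K

Derivation:
Roots: K
Mark K: refs=null F J, marked=K
Mark F: refs=B null I, marked=F K
Mark J: refs=null F, marked=F J K
Mark B: refs=null K, marked=B F J K
Mark I: refs=K, marked=B F I J K
Unmarked (collected): A C D E G H L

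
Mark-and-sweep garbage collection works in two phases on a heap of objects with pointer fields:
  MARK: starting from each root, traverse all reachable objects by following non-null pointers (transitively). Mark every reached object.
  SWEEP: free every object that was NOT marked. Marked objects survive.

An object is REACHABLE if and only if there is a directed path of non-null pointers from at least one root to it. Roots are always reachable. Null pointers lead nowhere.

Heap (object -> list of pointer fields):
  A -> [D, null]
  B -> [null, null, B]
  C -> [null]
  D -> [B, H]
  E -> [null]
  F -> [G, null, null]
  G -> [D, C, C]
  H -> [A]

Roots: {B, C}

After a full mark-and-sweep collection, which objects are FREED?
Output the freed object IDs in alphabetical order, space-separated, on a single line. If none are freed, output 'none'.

Answer: A D E F G H

Derivation:
Roots: B C
Mark B: refs=null null B, marked=B
Mark C: refs=null, marked=B C
Unmarked (collected): A D E F G H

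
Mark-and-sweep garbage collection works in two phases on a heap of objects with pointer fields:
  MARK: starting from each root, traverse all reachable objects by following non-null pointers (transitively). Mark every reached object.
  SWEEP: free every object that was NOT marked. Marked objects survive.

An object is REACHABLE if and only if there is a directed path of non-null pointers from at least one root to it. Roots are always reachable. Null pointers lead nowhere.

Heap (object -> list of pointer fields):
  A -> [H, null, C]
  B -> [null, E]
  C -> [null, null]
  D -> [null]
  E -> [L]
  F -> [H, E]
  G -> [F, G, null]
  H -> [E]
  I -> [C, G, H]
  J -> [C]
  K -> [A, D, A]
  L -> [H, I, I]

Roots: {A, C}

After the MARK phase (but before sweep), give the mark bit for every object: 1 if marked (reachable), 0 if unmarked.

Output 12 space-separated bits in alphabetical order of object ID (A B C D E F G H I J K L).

Answer: 1 0 1 0 1 1 1 1 1 0 0 1

Derivation:
Roots: A C
Mark A: refs=H null C, marked=A
Mark C: refs=null null, marked=A C
Mark H: refs=E, marked=A C H
Mark E: refs=L, marked=A C E H
Mark L: refs=H I I, marked=A C E H L
Mark I: refs=C G H, marked=A C E H I L
Mark G: refs=F G null, marked=A C E G H I L
Mark F: refs=H E, marked=A C E F G H I L
Unmarked (collected): B D J K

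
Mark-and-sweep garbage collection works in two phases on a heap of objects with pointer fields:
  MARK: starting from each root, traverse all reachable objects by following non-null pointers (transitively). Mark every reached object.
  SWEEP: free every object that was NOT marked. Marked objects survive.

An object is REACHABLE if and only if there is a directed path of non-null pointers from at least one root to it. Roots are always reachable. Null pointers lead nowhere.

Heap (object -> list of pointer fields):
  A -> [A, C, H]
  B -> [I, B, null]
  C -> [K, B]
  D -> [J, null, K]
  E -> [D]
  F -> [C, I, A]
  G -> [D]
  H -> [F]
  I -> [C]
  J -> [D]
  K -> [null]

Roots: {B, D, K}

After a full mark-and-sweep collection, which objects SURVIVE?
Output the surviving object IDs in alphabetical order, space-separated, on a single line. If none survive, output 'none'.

Answer: B C D I J K

Derivation:
Roots: B D K
Mark B: refs=I B null, marked=B
Mark D: refs=J null K, marked=B D
Mark K: refs=null, marked=B D K
Mark I: refs=C, marked=B D I K
Mark J: refs=D, marked=B D I J K
Mark C: refs=K B, marked=B C D I J K
Unmarked (collected): A E F G H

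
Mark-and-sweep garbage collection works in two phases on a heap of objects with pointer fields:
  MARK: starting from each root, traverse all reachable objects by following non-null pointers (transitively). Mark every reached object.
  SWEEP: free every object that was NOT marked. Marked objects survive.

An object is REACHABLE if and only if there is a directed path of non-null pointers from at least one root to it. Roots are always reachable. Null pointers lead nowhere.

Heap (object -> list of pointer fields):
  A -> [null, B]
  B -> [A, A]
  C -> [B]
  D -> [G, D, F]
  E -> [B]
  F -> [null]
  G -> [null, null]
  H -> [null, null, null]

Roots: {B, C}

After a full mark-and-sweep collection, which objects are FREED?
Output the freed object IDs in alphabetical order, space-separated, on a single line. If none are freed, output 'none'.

Roots: B C
Mark B: refs=A A, marked=B
Mark C: refs=B, marked=B C
Mark A: refs=null B, marked=A B C
Unmarked (collected): D E F G H

Answer: D E F G H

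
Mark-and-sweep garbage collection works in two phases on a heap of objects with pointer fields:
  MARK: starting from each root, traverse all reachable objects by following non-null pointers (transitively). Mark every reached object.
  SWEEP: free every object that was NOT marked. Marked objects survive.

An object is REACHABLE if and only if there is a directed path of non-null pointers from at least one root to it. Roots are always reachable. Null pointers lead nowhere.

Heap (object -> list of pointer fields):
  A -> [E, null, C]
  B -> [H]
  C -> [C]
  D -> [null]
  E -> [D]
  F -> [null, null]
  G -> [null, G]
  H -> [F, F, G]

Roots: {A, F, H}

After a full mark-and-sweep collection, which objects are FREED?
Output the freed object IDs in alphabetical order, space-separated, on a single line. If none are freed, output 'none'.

Answer: B

Derivation:
Roots: A F H
Mark A: refs=E null C, marked=A
Mark F: refs=null null, marked=A F
Mark H: refs=F F G, marked=A F H
Mark E: refs=D, marked=A E F H
Mark C: refs=C, marked=A C E F H
Mark G: refs=null G, marked=A C E F G H
Mark D: refs=null, marked=A C D E F G H
Unmarked (collected): B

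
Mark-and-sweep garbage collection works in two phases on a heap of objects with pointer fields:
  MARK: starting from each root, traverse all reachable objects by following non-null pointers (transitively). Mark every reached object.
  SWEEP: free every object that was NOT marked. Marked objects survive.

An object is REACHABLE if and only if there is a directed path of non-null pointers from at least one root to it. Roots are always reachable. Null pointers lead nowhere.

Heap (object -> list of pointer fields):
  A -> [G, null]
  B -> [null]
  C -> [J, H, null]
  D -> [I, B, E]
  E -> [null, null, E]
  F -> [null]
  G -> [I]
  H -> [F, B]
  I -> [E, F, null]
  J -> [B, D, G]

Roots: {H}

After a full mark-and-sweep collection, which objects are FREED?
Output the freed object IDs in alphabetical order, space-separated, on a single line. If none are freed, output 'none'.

Answer: A C D E G I J

Derivation:
Roots: H
Mark H: refs=F B, marked=H
Mark F: refs=null, marked=F H
Mark B: refs=null, marked=B F H
Unmarked (collected): A C D E G I J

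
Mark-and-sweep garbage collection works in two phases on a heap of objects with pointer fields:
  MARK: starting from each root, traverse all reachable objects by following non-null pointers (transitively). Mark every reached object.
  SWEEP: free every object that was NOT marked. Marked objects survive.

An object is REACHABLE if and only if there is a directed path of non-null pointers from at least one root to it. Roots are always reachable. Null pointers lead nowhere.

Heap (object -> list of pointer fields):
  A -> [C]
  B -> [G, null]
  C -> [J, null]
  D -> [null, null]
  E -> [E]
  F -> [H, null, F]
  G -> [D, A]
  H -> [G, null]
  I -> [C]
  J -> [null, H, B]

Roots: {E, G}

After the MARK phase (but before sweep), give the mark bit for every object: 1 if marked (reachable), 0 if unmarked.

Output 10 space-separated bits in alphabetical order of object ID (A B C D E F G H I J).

Roots: E G
Mark E: refs=E, marked=E
Mark G: refs=D A, marked=E G
Mark D: refs=null null, marked=D E G
Mark A: refs=C, marked=A D E G
Mark C: refs=J null, marked=A C D E G
Mark J: refs=null H B, marked=A C D E G J
Mark H: refs=G null, marked=A C D E G H J
Mark B: refs=G null, marked=A B C D E G H J
Unmarked (collected): F I

Answer: 1 1 1 1 1 0 1 1 0 1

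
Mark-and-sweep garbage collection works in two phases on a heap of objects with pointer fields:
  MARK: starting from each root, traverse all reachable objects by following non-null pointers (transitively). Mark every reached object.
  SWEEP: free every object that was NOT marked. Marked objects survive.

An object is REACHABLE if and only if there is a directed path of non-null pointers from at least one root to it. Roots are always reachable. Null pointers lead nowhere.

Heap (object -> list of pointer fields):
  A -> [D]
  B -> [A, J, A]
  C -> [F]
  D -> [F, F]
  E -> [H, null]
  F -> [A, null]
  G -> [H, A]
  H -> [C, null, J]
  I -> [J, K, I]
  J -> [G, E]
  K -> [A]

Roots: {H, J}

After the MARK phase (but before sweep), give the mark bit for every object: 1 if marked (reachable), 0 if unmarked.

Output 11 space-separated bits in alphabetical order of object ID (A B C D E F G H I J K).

Answer: 1 0 1 1 1 1 1 1 0 1 0

Derivation:
Roots: H J
Mark H: refs=C null J, marked=H
Mark J: refs=G E, marked=H J
Mark C: refs=F, marked=C H J
Mark G: refs=H A, marked=C G H J
Mark E: refs=H null, marked=C E G H J
Mark F: refs=A null, marked=C E F G H J
Mark A: refs=D, marked=A C E F G H J
Mark D: refs=F F, marked=A C D E F G H J
Unmarked (collected): B I K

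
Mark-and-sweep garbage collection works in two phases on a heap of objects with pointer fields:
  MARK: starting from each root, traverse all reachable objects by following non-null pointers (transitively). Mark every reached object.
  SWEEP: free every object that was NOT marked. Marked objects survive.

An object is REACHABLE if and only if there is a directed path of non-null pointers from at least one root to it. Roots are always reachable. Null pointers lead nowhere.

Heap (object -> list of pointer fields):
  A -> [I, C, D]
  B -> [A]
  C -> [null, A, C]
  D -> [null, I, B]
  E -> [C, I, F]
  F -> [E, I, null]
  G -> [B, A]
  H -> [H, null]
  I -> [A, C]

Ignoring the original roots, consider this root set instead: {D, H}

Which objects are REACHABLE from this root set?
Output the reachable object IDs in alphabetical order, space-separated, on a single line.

Roots: D H
Mark D: refs=null I B, marked=D
Mark H: refs=H null, marked=D H
Mark I: refs=A C, marked=D H I
Mark B: refs=A, marked=B D H I
Mark A: refs=I C D, marked=A B D H I
Mark C: refs=null A C, marked=A B C D H I
Unmarked (collected): E F G

Answer: A B C D H I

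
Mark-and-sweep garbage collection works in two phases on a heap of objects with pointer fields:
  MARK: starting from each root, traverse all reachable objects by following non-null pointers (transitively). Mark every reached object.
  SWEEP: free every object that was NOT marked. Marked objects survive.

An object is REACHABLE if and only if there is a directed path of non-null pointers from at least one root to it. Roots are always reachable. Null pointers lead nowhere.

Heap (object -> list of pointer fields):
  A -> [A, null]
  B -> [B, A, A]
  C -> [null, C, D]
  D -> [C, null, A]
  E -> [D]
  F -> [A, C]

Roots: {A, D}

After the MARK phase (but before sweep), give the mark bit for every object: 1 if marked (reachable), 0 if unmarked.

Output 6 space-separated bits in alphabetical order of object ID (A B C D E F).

Roots: A D
Mark A: refs=A null, marked=A
Mark D: refs=C null A, marked=A D
Mark C: refs=null C D, marked=A C D
Unmarked (collected): B E F

Answer: 1 0 1 1 0 0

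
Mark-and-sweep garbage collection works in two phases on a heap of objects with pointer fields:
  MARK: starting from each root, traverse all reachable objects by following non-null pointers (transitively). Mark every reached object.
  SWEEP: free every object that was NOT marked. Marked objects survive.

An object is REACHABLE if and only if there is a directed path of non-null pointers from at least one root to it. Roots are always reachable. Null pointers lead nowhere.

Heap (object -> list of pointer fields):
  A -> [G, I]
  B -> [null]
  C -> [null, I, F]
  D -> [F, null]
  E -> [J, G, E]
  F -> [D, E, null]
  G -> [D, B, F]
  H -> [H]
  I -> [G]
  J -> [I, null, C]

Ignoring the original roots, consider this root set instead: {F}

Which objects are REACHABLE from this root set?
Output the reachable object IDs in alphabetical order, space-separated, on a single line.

Answer: B C D E F G I J

Derivation:
Roots: F
Mark F: refs=D E null, marked=F
Mark D: refs=F null, marked=D F
Mark E: refs=J G E, marked=D E F
Mark J: refs=I null C, marked=D E F J
Mark G: refs=D B F, marked=D E F G J
Mark I: refs=G, marked=D E F G I J
Mark C: refs=null I F, marked=C D E F G I J
Mark B: refs=null, marked=B C D E F G I J
Unmarked (collected): A H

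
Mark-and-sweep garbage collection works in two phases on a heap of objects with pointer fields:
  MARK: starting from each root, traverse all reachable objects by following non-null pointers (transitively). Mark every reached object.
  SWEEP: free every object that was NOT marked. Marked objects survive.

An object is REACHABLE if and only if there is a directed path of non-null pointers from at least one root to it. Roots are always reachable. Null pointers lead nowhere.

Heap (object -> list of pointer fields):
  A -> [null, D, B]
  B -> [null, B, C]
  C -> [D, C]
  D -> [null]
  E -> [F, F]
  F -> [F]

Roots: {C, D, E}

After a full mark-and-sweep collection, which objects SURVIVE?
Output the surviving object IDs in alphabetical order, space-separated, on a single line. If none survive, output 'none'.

Answer: C D E F

Derivation:
Roots: C D E
Mark C: refs=D C, marked=C
Mark D: refs=null, marked=C D
Mark E: refs=F F, marked=C D E
Mark F: refs=F, marked=C D E F
Unmarked (collected): A B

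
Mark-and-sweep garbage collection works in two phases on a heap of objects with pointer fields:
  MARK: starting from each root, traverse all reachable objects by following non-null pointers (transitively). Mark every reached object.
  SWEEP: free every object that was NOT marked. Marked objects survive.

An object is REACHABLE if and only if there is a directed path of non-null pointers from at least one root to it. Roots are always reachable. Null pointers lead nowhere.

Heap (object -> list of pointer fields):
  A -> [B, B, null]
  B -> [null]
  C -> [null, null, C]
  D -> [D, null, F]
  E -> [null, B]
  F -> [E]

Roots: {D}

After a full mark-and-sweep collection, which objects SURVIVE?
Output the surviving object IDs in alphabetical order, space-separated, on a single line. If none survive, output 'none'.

Roots: D
Mark D: refs=D null F, marked=D
Mark F: refs=E, marked=D F
Mark E: refs=null B, marked=D E F
Mark B: refs=null, marked=B D E F
Unmarked (collected): A C

Answer: B D E F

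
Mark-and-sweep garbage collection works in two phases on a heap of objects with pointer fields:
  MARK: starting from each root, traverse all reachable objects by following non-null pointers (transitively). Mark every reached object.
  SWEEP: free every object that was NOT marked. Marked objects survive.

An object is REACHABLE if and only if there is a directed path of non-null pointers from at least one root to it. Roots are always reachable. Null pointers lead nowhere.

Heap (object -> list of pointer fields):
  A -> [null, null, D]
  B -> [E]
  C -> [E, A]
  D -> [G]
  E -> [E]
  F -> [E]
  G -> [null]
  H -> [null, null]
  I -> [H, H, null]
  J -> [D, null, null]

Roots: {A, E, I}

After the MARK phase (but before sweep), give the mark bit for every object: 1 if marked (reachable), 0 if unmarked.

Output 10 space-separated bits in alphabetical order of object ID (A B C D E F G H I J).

Answer: 1 0 0 1 1 0 1 1 1 0

Derivation:
Roots: A E I
Mark A: refs=null null D, marked=A
Mark E: refs=E, marked=A E
Mark I: refs=H H null, marked=A E I
Mark D: refs=G, marked=A D E I
Mark H: refs=null null, marked=A D E H I
Mark G: refs=null, marked=A D E G H I
Unmarked (collected): B C F J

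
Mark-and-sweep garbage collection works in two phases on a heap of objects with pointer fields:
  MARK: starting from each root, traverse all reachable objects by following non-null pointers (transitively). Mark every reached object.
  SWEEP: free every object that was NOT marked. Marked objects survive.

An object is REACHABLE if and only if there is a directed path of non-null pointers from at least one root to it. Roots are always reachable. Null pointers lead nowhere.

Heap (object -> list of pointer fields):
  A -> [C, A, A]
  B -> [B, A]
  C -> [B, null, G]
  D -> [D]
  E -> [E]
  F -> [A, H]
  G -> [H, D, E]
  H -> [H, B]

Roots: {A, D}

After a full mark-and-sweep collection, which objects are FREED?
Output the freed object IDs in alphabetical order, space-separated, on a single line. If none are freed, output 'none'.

Answer: F

Derivation:
Roots: A D
Mark A: refs=C A A, marked=A
Mark D: refs=D, marked=A D
Mark C: refs=B null G, marked=A C D
Mark B: refs=B A, marked=A B C D
Mark G: refs=H D E, marked=A B C D G
Mark H: refs=H B, marked=A B C D G H
Mark E: refs=E, marked=A B C D E G H
Unmarked (collected): F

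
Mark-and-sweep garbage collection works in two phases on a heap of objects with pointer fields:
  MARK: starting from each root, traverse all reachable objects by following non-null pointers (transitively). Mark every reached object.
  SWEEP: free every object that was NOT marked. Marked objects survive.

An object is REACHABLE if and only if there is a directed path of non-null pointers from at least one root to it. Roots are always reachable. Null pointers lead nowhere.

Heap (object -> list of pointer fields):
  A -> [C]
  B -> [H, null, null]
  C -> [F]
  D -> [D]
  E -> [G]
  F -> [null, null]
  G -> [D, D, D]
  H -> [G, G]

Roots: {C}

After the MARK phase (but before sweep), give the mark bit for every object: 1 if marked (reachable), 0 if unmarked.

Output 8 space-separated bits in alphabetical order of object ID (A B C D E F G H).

Answer: 0 0 1 0 0 1 0 0

Derivation:
Roots: C
Mark C: refs=F, marked=C
Mark F: refs=null null, marked=C F
Unmarked (collected): A B D E G H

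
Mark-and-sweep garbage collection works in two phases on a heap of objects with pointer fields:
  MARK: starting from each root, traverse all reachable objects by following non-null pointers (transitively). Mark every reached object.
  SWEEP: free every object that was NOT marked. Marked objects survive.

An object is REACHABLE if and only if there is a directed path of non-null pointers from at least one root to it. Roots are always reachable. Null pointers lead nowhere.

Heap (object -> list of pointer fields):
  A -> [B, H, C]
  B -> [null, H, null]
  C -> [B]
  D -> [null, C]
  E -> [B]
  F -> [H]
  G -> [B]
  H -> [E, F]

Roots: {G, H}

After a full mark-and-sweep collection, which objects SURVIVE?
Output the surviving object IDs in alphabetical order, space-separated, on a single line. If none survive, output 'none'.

Roots: G H
Mark G: refs=B, marked=G
Mark H: refs=E F, marked=G H
Mark B: refs=null H null, marked=B G H
Mark E: refs=B, marked=B E G H
Mark F: refs=H, marked=B E F G H
Unmarked (collected): A C D

Answer: B E F G H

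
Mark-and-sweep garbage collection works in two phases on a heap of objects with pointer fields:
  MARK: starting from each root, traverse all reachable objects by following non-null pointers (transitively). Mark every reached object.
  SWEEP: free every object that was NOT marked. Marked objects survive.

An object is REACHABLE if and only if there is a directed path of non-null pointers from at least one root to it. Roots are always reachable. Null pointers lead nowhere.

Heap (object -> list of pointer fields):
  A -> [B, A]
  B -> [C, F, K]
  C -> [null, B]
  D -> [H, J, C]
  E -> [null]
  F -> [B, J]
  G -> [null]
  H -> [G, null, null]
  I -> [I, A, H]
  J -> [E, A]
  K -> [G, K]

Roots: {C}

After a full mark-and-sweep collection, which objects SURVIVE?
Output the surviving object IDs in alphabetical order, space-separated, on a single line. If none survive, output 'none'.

Answer: A B C E F G J K

Derivation:
Roots: C
Mark C: refs=null B, marked=C
Mark B: refs=C F K, marked=B C
Mark F: refs=B J, marked=B C F
Mark K: refs=G K, marked=B C F K
Mark J: refs=E A, marked=B C F J K
Mark G: refs=null, marked=B C F G J K
Mark E: refs=null, marked=B C E F G J K
Mark A: refs=B A, marked=A B C E F G J K
Unmarked (collected): D H I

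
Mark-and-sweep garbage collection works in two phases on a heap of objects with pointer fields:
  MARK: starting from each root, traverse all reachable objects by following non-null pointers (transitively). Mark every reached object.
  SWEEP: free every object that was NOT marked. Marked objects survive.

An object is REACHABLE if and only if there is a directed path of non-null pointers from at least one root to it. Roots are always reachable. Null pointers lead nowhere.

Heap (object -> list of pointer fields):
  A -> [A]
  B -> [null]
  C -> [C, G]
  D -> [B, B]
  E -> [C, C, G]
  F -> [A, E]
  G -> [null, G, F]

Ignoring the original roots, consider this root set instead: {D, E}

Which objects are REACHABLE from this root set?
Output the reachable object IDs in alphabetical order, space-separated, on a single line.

Answer: A B C D E F G

Derivation:
Roots: D E
Mark D: refs=B B, marked=D
Mark E: refs=C C G, marked=D E
Mark B: refs=null, marked=B D E
Mark C: refs=C G, marked=B C D E
Mark G: refs=null G F, marked=B C D E G
Mark F: refs=A E, marked=B C D E F G
Mark A: refs=A, marked=A B C D E F G
Unmarked (collected): (none)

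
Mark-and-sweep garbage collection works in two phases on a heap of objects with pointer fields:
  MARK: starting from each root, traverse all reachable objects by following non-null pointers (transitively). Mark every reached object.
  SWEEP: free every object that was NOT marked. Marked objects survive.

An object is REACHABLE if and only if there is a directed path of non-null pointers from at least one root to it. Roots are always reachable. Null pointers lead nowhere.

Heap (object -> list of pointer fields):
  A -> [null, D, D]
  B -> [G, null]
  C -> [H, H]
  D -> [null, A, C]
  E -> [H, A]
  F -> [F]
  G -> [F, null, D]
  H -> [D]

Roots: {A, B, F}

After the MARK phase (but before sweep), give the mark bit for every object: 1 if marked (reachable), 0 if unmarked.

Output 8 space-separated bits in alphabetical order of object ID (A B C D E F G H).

Answer: 1 1 1 1 0 1 1 1

Derivation:
Roots: A B F
Mark A: refs=null D D, marked=A
Mark B: refs=G null, marked=A B
Mark F: refs=F, marked=A B F
Mark D: refs=null A C, marked=A B D F
Mark G: refs=F null D, marked=A B D F G
Mark C: refs=H H, marked=A B C D F G
Mark H: refs=D, marked=A B C D F G H
Unmarked (collected): E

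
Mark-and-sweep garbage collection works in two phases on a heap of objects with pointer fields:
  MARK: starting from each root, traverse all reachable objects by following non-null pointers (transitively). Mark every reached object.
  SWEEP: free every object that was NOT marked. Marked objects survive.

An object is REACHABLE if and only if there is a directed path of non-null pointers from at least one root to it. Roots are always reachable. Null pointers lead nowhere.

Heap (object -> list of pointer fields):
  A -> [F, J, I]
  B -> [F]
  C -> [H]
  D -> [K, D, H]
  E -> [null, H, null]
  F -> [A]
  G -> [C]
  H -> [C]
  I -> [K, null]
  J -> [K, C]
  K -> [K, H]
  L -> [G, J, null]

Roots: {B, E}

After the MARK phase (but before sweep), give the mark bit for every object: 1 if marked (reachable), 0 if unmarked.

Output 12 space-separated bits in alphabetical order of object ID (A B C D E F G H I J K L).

Answer: 1 1 1 0 1 1 0 1 1 1 1 0

Derivation:
Roots: B E
Mark B: refs=F, marked=B
Mark E: refs=null H null, marked=B E
Mark F: refs=A, marked=B E F
Mark H: refs=C, marked=B E F H
Mark A: refs=F J I, marked=A B E F H
Mark C: refs=H, marked=A B C E F H
Mark J: refs=K C, marked=A B C E F H J
Mark I: refs=K null, marked=A B C E F H I J
Mark K: refs=K H, marked=A B C E F H I J K
Unmarked (collected): D G L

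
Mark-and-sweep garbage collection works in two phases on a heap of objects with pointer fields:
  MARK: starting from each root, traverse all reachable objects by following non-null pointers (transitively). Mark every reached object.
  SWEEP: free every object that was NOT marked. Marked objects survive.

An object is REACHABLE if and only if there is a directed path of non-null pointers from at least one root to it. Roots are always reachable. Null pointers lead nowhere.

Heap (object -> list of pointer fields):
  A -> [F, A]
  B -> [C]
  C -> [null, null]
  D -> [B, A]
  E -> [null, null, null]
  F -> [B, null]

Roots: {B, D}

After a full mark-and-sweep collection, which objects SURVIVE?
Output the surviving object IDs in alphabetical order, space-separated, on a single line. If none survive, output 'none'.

Answer: A B C D F

Derivation:
Roots: B D
Mark B: refs=C, marked=B
Mark D: refs=B A, marked=B D
Mark C: refs=null null, marked=B C D
Mark A: refs=F A, marked=A B C D
Mark F: refs=B null, marked=A B C D F
Unmarked (collected): E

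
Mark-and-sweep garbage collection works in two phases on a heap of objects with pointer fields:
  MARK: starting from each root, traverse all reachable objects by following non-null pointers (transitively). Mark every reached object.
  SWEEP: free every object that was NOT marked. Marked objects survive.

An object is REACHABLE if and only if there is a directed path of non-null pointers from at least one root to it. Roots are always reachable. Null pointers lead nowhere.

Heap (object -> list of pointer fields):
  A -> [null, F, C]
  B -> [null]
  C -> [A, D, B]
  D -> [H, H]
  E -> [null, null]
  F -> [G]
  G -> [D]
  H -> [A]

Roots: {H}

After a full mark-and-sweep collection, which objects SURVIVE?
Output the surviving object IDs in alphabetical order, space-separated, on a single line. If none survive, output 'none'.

Answer: A B C D F G H

Derivation:
Roots: H
Mark H: refs=A, marked=H
Mark A: refs=null F C, marked=A H
Mark F: refs=G, marked=A F H
Mark C: refs=A D B, marked=A C F H
Mark G: refs=D, marked=A C F G H
Mark D: refs=H H, marked=A C D F G H
Mark B: refs=null, marked=A B C D F G H
Unmarked (collected): E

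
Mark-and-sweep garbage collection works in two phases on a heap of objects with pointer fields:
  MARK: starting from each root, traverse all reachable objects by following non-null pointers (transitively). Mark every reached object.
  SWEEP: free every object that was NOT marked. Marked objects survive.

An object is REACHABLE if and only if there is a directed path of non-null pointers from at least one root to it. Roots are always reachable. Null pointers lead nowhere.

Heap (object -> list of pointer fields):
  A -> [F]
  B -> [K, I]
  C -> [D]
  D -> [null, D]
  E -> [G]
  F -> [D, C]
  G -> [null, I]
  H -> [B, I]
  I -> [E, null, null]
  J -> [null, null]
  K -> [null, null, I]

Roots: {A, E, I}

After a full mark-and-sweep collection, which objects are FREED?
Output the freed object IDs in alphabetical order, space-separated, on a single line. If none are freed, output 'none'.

Roots: A E I
Mark A: refs=F, marked=A
Mark E: refs=G, marked=A E
Mark I: refs=E null null, marked=A E I
Mark F: refs=D C, marked=A E F I
Mark G: refs=null I, marked=A E F G I
Mark D: refs=null D, marked=A D E F G I
Mark C: refs=D, marked=A C D E F G I
Unmarked (collected): B H J K

Answer: B H J K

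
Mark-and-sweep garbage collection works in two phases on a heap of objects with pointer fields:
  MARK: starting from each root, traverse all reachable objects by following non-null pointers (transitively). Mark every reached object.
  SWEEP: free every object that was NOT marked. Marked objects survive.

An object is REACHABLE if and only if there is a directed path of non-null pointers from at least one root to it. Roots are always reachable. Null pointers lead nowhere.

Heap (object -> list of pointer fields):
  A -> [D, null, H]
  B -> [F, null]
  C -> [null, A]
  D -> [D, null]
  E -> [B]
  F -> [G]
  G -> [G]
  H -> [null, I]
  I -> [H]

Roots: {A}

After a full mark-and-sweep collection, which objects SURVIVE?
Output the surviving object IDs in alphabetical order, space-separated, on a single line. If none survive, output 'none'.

Answer: A D H I

Derivation:
Roots: A
Mark A: refs=D null H, marked=A
Mark D: refs=D null, marked=A D
Mark H: refs=null I, marked=A D H
Mark I: refs=H, marked=A D H I
Unmarked (collected): B C E F G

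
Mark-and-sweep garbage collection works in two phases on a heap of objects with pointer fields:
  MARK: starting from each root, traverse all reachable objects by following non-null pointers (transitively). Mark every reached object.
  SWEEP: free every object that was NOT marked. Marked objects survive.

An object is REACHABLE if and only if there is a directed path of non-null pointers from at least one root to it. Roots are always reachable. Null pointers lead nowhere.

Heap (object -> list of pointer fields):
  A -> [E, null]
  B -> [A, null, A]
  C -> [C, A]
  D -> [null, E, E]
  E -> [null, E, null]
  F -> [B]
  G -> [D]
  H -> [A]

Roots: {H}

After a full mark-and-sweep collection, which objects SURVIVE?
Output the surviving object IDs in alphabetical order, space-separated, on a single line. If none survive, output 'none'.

Answer: A E H

Derivation:
Roots: H
Mark H: refs=A, marked=H
Mark A: refs=E null, marked=A H
Mark E: refs=null E null, marked=A E H
Unmarked (collected): B C D F G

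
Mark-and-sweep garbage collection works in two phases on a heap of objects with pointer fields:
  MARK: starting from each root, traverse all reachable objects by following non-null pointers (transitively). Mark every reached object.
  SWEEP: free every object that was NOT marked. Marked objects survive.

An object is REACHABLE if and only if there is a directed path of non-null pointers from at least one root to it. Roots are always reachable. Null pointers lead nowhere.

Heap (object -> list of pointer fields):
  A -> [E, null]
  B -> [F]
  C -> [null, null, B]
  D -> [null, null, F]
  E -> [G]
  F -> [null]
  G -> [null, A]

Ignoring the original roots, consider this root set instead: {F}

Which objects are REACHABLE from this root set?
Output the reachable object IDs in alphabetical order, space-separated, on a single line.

Answer: F

Derivation:
Roots: F
Mark F: refs=null, marked=F
Unmarked (collected): A B C D E G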